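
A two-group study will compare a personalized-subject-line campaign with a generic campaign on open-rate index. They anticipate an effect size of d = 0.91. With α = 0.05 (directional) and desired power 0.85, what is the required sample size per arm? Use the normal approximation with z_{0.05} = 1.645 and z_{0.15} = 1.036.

For two independent groups with equal n: n = 2·((z_{α} + z_β) / d)².
z_{α} + z_β = 1.645 + 1.036 = 2.681.
n = 2 × (2.681 / 0.91)² = 2 × 2.946² = 2 × 8.68 = 17.4.
Round up to the next whole participant.

n = 18 per group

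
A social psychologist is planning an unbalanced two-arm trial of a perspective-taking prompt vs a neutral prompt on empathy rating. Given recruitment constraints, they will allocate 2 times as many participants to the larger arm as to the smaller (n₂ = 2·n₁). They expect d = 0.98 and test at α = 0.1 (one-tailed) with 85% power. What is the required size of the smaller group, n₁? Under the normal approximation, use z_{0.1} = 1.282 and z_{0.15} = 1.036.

n₁ = 9

With allocation ratio k = n₂/n₁ = 2, Var(x̄₁−x̄₂) = σ²(1/n₁ + 1/(k·n₁)) = σ²·(k+1)/(k·n₁).
So n₁ = (1 + 1/k)·((z_{α} + z_β)/d)² = 1.500 × (2.318/0.98)².
n₁ = 1.500 × 5.59 = 8.4.
Round up: n₁ = 9, giving n₂ = 2 × 9 = 18.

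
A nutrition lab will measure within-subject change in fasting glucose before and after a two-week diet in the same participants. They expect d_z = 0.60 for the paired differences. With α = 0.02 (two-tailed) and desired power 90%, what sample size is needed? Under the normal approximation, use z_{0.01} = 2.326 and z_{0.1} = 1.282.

For a paired (one-sample on differences) test: n = ((z_{α/2} + z_β) / d)².
z_{α/2} + z_β = 2.326 + 1.282 = 3.608.
n = (3.608 / 0.60)² = 6.013² = 36.16.
Round up.

n = 37 pairs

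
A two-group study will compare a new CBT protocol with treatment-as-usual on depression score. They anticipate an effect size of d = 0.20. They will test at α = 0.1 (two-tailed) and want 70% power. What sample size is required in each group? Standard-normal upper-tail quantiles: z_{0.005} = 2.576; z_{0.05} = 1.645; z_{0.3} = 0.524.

n = 236 per group

For two independent groups with equal n: n = 2·((z_{α/2} + z_β) / d)².
z_{α/2} + z_β = 1.645 + 0.524 = 2.169.
n = 2 × (2.169 / 0.20)² = 2 × 10.845² = 2 × 117.61 = 235.2.
Round up to the next whole participant.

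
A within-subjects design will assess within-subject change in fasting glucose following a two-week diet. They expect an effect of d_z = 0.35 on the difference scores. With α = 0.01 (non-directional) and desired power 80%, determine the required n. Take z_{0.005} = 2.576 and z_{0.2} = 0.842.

For a paired (one-sample on differences) test: n = ((z_{α/2} + z_β) / d)².
z_{α/2} + z_β = 2.576 + 0.842 = 3.418.
n = (3.418 / 0.35)² = 9.766² = 95.37.
Round up.

n = 96 pairs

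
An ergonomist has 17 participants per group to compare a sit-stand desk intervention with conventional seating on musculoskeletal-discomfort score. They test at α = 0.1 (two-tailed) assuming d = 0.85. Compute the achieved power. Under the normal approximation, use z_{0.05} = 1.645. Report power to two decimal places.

For two equal groups, power = Φ(d·√(n/2) − z_{α/2}).
d·√(n/2) = 0.85 × √(17/2) = 0.85 × 2.915 = 2.478.
z_β = 2.478 − 1.645 = 0.833.
Power = Φ(0.833) = 0.798.

power ≈ 0.80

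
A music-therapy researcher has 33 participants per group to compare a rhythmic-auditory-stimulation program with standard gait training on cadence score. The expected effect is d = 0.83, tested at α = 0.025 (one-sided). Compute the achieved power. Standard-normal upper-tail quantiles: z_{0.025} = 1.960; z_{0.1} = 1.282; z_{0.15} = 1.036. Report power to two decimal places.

For two equal groups, power = Φ(d·√(n/2) − z_{α}).
d·√(n/2) = 0.83 × √(33/2) = 0.83 × 4.062 = 3.371.
z_β = 3.371 − 1.960 = 1.411.
Power = Φ(1.411) = 0.921.

power ≈ 0.92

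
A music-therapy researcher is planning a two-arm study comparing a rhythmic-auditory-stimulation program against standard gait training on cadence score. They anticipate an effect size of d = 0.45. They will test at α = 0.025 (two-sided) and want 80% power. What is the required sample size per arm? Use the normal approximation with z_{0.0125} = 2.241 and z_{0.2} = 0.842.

For two independent groups with equal n: n = 2·((z_{α/2} + z_β) / d)².
z_{α/2} + z_β = 2.241 + 0.842 = 3.083.
n = 2 × (3.083 / 0.45)² = 2 × 6.851² = 2 × 46.94 = 93.9.
Round up to the next whole participant.

n = 94 per group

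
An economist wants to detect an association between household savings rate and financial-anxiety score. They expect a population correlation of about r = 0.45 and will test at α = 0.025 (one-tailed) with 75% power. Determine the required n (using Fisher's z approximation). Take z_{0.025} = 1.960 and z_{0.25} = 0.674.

Fisher's z: C = ½·ln((1+r)/(1−r)) = ½·ln(2.6364) = 0.4847.
n = ((z_{α} + z_β)/C)² + 3.
(1.960 + 0.674) / 0.4847 = 2.634 / 0.4847 = 5.434.
n = 5.434² + 3 = 29.53 + 3 = 32.5.
Round up.

n = 33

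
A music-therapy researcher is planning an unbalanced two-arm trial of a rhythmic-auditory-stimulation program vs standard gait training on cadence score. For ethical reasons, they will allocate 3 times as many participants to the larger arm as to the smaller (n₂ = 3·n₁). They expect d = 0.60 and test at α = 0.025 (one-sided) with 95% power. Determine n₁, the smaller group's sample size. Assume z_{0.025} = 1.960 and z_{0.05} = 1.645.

n₁ = 49

With allocation ratio k = n₂/n₁ = 3, Var(x̄₁−x̄₂) = σ²(1/n₁ + 1/(k·n₁)) = σ²·(k+1)/(k·n₁).
So n₁ = (1 + 1/k)·((z_{α} + z_β)/d)² = 1.333 × (3.605/0.60)².
n₁ = 1.333 × 36.10 = 48.1.
Round up: n₁ = 49, giving n₂ = 3 × 49 = 147.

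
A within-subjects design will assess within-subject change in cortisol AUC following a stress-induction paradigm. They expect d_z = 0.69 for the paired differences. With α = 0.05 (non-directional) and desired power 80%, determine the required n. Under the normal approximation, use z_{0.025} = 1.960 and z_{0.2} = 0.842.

n = 17 pairs

For a paired (one-sample on differences) test: n = ((z_{α/2} + z_β) / d)².
z_{α/2} + z_β = 1.960 + 0.842 = 2.802.
n = (2.802 / 0.69)² = 4.061² = 16.49.
Round up.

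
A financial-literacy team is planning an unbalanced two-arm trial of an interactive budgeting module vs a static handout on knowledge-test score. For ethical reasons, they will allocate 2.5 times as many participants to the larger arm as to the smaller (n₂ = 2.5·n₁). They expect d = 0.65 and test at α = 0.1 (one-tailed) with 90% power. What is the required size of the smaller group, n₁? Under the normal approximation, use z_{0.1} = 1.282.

With allocation ratio k = n₂/n₁ = 2.5, Var(x̄₁−x̄₂) = σ²(1/n₁ + 1/(k·n₁)) = σ²·(k+1)/(k·n₁).
So n₁ = (1 + 1/k)·((z_{α} + z_β)/d)² = 1.400 × (2.564/0.65)².
n₁ = 1.400 × 15.56 = 21.8.
Round up: n₁ = 22, giving n₂ = 2.5 × 22 = 55.

n₁ = 22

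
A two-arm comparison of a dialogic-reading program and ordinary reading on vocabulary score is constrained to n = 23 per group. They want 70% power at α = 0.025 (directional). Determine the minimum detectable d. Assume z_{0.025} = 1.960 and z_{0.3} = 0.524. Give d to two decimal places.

For two independent groups of n = 23 each: d_min = (z_{α} + z_β)·√(2/n).
z-sum = 1.960 + 0.524 = 2.484.
d_min = 2.484 × √(2/23) = 2.484 × 0.2949 = 0.732.

d_min ≈ 0.73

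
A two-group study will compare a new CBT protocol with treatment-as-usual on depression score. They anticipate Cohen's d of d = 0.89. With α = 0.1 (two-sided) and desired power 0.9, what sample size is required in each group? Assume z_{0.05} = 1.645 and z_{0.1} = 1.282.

n = 22 per group

For two independent groups with equal n: n = 2·((z_{α/2} + z_β) / d)².
z_{α/2} + z_β = 1.645 + 1.282 = 2.927.
n = 2 × (2.927 / 0.89)² = 2 × 3.289² = 2 × 10.82 = 21.6.
Round up to the next whole participant.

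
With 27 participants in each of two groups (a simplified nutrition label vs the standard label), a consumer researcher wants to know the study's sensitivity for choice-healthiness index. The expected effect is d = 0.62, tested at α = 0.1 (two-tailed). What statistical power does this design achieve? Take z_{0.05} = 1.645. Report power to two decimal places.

For two equal groups, power = Φ(d·√(n/2) − z_{α/2}).
d·√(n/2) = 0.62 × √(27/2) = 0.62 × 3.674 = 2.278.
z_β = 2.278 − 1.645 = 0.633.
Power = Φ(0.633) = 0.737.

power ≈ 0.74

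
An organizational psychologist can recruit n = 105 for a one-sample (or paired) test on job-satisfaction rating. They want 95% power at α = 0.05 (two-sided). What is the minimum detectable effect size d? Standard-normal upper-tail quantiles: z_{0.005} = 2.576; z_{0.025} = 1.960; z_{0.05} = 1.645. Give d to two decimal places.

For a single sample (or paired design) of n = 105: d_min = (z_{α/2} + z_β)/√n.
z-sum = 1.960 + 1.645 = 3.605.
d_min = 3.605 / √105 = 3.605 / 10.247 = 0.352.

d_min ≈ 0.35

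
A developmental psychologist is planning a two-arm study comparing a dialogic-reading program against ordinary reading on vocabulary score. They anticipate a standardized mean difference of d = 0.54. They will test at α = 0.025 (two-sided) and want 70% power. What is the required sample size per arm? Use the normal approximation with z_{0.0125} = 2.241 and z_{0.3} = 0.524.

n = 53 per group

For two independent groups with equal n: n = 2·((z_{α/2} + z_β) / d)².
z_{α/2} + z_β = 2.241 + 0.524 = 2.765.
n = 2 × (2.765 / 0.54)² = 2 × 5.120² = 2 × 26.22 = 52.4.
Round up to the next whole participant.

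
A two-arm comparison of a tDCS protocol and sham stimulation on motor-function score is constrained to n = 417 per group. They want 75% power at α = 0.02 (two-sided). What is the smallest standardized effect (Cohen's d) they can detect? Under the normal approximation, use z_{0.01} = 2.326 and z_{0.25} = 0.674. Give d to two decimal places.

For two independent groups of n = 417 each: d_min = (z_{α/2} + z_β)·√(2/n).
z-sum = 2.326 + 0.674 = 3.000.
d_min = 3.000 × √(2/417) = 3.000 × 0.0693 = 0.208.

d_min ≈ 0.21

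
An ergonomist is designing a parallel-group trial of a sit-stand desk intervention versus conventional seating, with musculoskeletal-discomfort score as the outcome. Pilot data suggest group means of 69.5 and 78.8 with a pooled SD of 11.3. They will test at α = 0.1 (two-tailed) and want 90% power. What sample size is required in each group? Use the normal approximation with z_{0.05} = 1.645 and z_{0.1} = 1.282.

Cohen's d = |M₁ − M₂| / SD_pooled = |69.5 − 78.8| / 11.3 = 9.3 / 11.3 = 0.823.
For two independent groups with equal n: n = 2·((z_{α/2} + z_β) / d)².
z_{α/2} + z_β = 1.645 + 1.282 = 2.927.
n = 2 × (2.927 / 0.823)² = 2 × 3.557² = 2 × 12.65 = 25.3.
Round up to the next whole participant.

n = 26 per group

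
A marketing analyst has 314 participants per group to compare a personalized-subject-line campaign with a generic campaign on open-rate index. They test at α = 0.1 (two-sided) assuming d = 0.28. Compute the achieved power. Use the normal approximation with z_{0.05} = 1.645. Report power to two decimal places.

power ≈ 0.97

For two equal groups, power = Φ(d·√(n/2) − z_{α/2}).
d·√(n/2) = 0.28 × √(314/2) = 0.28 × 12.530 = 3.508.
z_β = 3.508 − 1.645 = 1.863.
Power = Φ(1.863) = 0.969.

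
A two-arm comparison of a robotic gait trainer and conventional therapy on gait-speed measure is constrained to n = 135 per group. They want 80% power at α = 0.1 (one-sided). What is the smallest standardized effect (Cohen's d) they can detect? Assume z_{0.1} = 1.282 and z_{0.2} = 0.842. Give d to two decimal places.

For two independent groups of n = 135 each: d_min = (z_{α} + z_β)·√(2/n).
z-sum = 1.282 + 0.842 = 2.124.
d_min = 2.124 × √(2/135) = 2.124 × 0.1217 = 0.259.

d_min ≈ 0.26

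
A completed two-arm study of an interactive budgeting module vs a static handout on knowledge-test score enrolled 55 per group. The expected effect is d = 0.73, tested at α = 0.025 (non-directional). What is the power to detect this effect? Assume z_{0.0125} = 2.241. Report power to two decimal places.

For two equal groups, power = Φ(d·√(n/2) − z_{α/2}).
d·√(n/2) = 0.73 × √(55/2) = 0.73 × 5.244 = 3.828.
z_β = 3.828 − 2.241 = 1.587.
Power = Φ(1.587) = 0.944.

power ≈ 0.94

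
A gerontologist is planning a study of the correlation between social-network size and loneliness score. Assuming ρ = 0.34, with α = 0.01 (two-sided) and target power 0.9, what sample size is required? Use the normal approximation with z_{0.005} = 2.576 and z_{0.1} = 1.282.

n = 122

Fisher's z: C = ½·ln((1+r)/(1−r)) = ½·ln(2.0303) = 0.3541.
n = ((z_{α/2} + z_β)/C)² + 3.
(2.576 + 1.282) / 0.3541 = 3.858 / 0.3541 = 10.895.
n = 10.895² + 3 = 118.71 + 3 = 121.7.
Round up.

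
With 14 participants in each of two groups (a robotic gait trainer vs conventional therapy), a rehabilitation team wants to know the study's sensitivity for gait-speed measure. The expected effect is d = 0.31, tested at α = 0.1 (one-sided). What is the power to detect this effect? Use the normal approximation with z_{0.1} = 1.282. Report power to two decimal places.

power ≈ 0.32

For two equal groups, power = Φ(d·√(n/2) − z_{α}).
d·√(n/2) = 0.31 × √(14/2) = 0.31 × 2.646 = 0.820.
z_β = 0.820 − 1.282 = -0.462.
Power = Φ(-0.462) = 0.322.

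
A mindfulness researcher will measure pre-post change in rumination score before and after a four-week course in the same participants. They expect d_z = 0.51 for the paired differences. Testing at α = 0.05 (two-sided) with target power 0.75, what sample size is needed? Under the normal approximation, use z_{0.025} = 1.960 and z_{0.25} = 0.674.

For a paired (one-sample on differences) test: n = ((z_{α/2} + z_β) / d)².
z_{α/2} + z_β = 1.960 + 0.674 = 2.634.
n = (2.634 / 0.51)² = 5.165² = 26.67.
Round up.

n = 27 pairs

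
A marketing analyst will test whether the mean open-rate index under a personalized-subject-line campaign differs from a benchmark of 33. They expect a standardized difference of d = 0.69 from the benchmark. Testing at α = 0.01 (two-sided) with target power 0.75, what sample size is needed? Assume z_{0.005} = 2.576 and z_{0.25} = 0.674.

For a one-sample test: n = ((z_{α/2} + z_β) / d)².
z_{α/2} + z_β = 2.576 + 0.674 = 3.250.
n = (3.250 / 0.69)² = 4.710² = 22.19.
Round up.

n = 23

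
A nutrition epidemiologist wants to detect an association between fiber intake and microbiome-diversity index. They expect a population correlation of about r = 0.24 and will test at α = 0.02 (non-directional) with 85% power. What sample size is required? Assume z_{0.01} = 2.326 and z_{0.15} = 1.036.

Fisher's z: C = ½·ln((1+r)/(1−r)) = ½·ln(1.6316) = 0.2448.
n = ((z_{α/2} + z_β)/C)² + 3.
(2.326 + 1.036) / 0.2448 = 3.362 / 0.2448 = 13.734.
n = 13.734² + 3 = 188.61 + 3 = 191.6.
Round up.

n = 192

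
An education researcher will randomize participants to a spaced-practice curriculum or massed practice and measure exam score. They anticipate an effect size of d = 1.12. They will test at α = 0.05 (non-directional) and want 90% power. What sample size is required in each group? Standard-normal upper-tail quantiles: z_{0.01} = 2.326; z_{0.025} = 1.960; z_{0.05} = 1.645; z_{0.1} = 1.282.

For two independent groups with equal n: n = 2·((z_{α/2} + z_β) / d)².
z_{α/2} + z_β = 1.960 + 1.282 = 3.242.
n = 2 × (3.242 / 1.12)² = 2 × 2.895² = 2 × 8.38 = 16.8.
Round up to the next whole participant.

n = 17 per group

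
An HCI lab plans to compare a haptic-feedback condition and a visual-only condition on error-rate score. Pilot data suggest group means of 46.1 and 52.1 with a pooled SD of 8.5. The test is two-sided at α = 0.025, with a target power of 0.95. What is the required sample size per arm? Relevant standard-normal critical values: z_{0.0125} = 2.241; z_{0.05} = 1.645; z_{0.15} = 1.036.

Cohen's d = |M₁ − M₂| / SD_pooled = |46.1 − 52.1| / 8.5 = 6.0 / 8.5 = 0.706.
For two independent groups with equal n: n = 2·((z_{α/2} + z_β) / d)².
z_{α/2} + z_β = 2.241 + 1.645 = 3.886.
n = 2 × (3.886 / 0.706)² = 2 × 5.504² = 2 × 30.30 = 60.6.
Round up to the next whole participant.

n = 61 per group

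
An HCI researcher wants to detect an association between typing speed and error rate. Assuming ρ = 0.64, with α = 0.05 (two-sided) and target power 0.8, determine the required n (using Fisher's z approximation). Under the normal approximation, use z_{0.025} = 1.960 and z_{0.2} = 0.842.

n = 17

Fisher's z: C = ½·ln((1+r)/(1−r)) = ½·ln(4.5556) = 0.7582.
n = ((z_{α/2} + z_β)/C)² + 3.
(1.960 + 0.842) / 0.7582 = 2.802 / 0.7582 = 3.696.
n = 3.696² + 3 = 13.66 + 3 = 16.7.
Round up.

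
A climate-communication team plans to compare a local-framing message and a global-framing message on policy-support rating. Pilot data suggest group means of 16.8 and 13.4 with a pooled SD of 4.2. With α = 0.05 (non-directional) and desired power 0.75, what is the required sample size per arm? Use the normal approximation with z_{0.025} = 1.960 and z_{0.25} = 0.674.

Cohen's d = |M₁ − M₂| / SD_pooled = |16.8 − 13.4| / 4.2 = 3.4 / 4.2 = 0.810.
For two independent groups with equal n: n = 2·((z_{α/2} + z_β) / d)².
z_{α/2} + z_β = 1.960 + 0.674 = 2.634.
n = 2 × (2.634 / 0.810)² = 2 × 3.252² = 2 × 10.57 = 21.1.
Round up to the next whole participant.

n = 22 per group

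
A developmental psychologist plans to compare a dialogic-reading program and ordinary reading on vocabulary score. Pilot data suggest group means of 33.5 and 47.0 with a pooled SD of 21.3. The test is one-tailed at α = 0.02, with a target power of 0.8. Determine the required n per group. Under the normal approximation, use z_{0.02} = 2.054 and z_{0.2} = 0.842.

Cohen's d = |M₁ − M₂| / SD_pooled = |33.5 − 47.0| / 21.3 = 13.5 / 21.3 = 0.634.
For two independent groups with equal n: n = 2·((z_{α} + z_β) / d)².
z_{α} + z_β = 2.054 + 0.842 = 2.896.
n = 2 × (2.896 / 0.634)² = 2 × 4.568² = 2 × 20.87 = 41.7.
Round up to the next whole participant.

n = 42 per group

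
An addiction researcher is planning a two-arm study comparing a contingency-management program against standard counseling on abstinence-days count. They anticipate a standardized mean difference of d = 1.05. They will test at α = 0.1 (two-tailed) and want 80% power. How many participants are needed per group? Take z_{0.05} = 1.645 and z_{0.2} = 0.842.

For two independent groups with equal n: n = 2·((z_{α/2} + z_β) / d)².
z_{α/2} + z_β = 1.645 + 0.842 = 2.487.
n = 2 × (2.487 / 1.05)² = 2 × 2.369² = 2 × 5.61 = 11.2.
Round up to the next whole participant.

n = 12 per group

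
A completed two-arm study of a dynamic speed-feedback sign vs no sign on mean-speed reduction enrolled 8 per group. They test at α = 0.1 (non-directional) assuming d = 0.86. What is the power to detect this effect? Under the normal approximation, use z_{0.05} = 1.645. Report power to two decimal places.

power ≈ 0.53

For two equal groups, power = Φ(d·√(n/2) − z_{α/2}).
d·√(n/2) = 0.86 × √(8/2) = 0.86 × 2.000 = 1.720.
z_β = 1.720 − 1.645 = 0.075.
Power = Φ(0.075) = 0.530.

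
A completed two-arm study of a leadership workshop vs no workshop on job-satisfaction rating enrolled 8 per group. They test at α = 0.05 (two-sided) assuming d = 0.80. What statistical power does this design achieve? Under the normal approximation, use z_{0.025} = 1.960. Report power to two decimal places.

power ≈ 0.36

For two equal groups, power = Φ(d·√(n/2) − z_{α/2}).
d·√(n/2) = 0.80 × √(8/2) = 0.80 × 2.000 = 1.600.
z_β = 1.600 − 1.960 = -0.360.
Power = Φ(-0.360) = 0.359.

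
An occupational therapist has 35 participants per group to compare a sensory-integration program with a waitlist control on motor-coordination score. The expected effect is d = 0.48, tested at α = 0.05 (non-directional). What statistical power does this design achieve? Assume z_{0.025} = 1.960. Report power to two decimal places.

power ≈ 0.52

For two equal groups, power = Φ(d·√(n/2) − z_{α/2}).
d·√(n/2) = 0.48 × √(35/2) = 0.48 × 4.183 = 2.008.
z_β = 2.008 − 1.960 = 0.048.
Power = Φ(0.048) = 0.519.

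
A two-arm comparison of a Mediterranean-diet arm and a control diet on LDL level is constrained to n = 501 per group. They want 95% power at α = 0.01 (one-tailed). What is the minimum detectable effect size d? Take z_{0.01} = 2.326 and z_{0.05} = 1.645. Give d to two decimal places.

For two independent groups of n = 501 each: d_min = (z_{α} + z_β)·√(2/n).
z-sum = 2.326 + 1.645 = 3.971.
d_min = 3.971 × √(2/501) = 3.971 × 0.0632 = 0.251.

d_min ≈ 0.25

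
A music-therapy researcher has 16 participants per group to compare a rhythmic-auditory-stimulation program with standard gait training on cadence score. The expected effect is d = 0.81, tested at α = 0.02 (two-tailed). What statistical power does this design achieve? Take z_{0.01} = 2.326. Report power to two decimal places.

power ≈ 0.49

For two equal groups, power = Φ(d·√(n/2) − z_{α/2}).
d·√(n/2) = 0.81 × √(16/2) = 0.81 × 2.828 = 2.291.
z_β = 2.291 − 2.326 = -0.035.
Power = Φ(-0.035) = 0.486.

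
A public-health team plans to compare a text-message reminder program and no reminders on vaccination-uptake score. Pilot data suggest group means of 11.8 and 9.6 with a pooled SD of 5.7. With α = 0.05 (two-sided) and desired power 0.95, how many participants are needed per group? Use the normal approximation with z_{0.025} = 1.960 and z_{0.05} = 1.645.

Cohen's d = |M₁ − M₂| / SD_pooled = |11.8 − 9.6| / 5.7 = 2.2 / 5.7 = 0.386.
For two independent groups with equal n: n = 2·((z_{α/2} + z_β) / d)².
z_{α/2} + z_β = 1.960 + 1.645 = 3.605.
n = 2 × (3.605 / 0.386)² = 2 × 9.339² = 2 × 87.22 = 174.4.
Round up to the next whole participant.

n = 175 per group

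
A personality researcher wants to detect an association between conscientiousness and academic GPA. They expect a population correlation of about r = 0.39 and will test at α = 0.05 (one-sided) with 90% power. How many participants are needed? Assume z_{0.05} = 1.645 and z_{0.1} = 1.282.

Fisher's z: C = ½·ln((1+r)/(1−r)) = ½·ln(2.2787) = 0.4118.
n = ((z_{α} + z_β)/C)² + 3.
(1.645 + 1.282) / 0.4118 = 2.927 / 0.4118 = 7.108.
n = 7.108² + 3 = 50.52 + 3 = 53.5.
Round up.

n = 54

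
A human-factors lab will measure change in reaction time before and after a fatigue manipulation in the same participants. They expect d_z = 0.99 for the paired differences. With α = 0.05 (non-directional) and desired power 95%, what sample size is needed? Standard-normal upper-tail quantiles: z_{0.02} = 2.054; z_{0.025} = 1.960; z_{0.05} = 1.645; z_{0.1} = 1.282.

n = 14 pairs

For a paired (one-sample on differences) test: n = ((z_{α/2} + z_β) / d)².
z_{α/2} + z_β = 1.960 + 1.645 = 3.605.
n = (3.605 / 0.99)² = 3.641² = 13.26.
Round up.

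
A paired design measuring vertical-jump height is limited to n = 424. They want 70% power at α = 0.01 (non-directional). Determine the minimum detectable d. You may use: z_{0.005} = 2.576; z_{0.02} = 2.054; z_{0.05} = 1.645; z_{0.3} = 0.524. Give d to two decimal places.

d_min ≈ 0.15

For a single sample (or paired design) of n = 424: d_min = (z_{α/2} + z_β)/√n.
z-sum = 2.576 + 0.524 = 3.100.
d_min = 3.100 / √424 = 3.100 / 20.591 = 0.151.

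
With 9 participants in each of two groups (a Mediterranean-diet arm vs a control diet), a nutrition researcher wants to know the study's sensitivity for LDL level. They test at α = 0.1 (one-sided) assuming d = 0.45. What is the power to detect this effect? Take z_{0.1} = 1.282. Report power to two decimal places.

power ≈ 0.37

For two equal groups, power = Φ(d·√(n/2) − z_{α}).
d·√(n/2) = 0.45 × √(9/2) = 0.45 × 2.121 = 0.955.
z_β = 0.955 − 1.282 = -0.327.
Power = Φ(-0.327) = 0.372.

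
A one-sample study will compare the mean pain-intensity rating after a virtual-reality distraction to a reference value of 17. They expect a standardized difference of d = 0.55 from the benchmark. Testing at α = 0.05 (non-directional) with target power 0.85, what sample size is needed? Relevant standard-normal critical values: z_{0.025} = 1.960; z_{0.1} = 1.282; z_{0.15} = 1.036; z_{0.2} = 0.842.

For a one-sample test: n = ((z_{α/2} + z_β) / d)².
z_{α/2} + z_β = 1.960 + 1.036 = 2.996.
n = (2.996 / 0.55)² = 5.447² = 29.67.
Round up.

n = 30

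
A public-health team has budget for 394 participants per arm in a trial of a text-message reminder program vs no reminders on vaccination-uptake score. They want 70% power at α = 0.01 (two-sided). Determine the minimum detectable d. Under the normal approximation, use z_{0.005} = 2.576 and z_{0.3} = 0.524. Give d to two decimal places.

d_min ≈ 0.22

For two independent groups of n = 394 each: d_min = (z_{α/2} + z_β)·√(2/n).
z-sum = 2.576 + 0.524 = 3.100.
d_min = 3.100 × √(2/394) = 3.100 × 0.0712 = 0.221.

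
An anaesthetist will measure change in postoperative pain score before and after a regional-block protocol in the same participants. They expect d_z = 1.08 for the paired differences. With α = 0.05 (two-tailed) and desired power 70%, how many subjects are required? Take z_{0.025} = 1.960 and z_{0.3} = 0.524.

n = 6 pairs

For a paired (one-sample on differences) test: n = ((z_{α/2} + z_β) / d)².
z_{α/2} + z_β = 1.960 + 0.524 = 2.484.
n = (2.484 / 1.08)² = 2.300² = 5.29.
Round up.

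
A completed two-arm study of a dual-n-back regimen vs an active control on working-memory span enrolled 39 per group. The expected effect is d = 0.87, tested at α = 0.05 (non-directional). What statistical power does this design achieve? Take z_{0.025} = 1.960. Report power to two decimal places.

power ≈ 0.97

For two equal groups, power = Φ(d·√(n/2) − z_{α/2}).
d·√(n/2) = 0.87 × √(39/2) = 0.87 × 4.416 = 3.842.
z_β = 3.842 − 1.960 = 1.882.
Power = Φ(1.882) = 0.970.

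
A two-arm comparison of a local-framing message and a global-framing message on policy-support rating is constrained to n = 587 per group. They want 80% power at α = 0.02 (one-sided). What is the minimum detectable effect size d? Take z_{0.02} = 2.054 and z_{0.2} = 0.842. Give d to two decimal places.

For two independent groups of n = 587 each: d_min = (z_{α} + z_β)·√(2/n).
z-sum = 2.054 + 0.842 = 2.896.
d_min = 2.896 × √(2/587) = 2.896 × 0.0584 = 0.169.

d_min ≈ 0.17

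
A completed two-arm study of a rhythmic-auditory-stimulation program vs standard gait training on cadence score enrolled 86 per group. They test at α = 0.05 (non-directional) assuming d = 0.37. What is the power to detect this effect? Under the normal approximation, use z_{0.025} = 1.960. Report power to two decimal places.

power ≈ 0.68

For two equal groups, power = Φ(d·√(n/2) − z_{α/2}).
d·√(n/2) = 0.37 × √(86/2) = 0.37 × 6.557 = 2.426.
z_β = 2.426 − 1.960 = 0.466.
Power = Φ(0.466) = 0.679.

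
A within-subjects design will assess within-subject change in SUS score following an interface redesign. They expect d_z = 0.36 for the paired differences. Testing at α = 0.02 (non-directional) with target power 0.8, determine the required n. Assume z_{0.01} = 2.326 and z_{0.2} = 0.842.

For a paired (one-sample on differences) test: n = ((z_{α/2} + z_β) / d)².
z_{α/2} + z_β = 2.326 + 0.842 = 3.168.
n = (3.168 / 0.36)² = 8.800² = 77.44.
Round up.

n = 78 pairs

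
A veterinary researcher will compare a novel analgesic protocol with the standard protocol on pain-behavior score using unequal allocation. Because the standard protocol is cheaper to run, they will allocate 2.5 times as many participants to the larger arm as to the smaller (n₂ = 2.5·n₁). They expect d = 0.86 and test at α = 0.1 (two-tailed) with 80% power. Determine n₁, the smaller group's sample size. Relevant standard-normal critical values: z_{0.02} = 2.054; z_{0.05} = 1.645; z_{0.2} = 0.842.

n₁ = 12

With allocation ratio k = n₂/n₁ = 2.5, Var(x̄₁−x̄₂) = σ²(1/n₁ + 1/(k·n₁)) = σ²·(k+1)/(k·n₁).
So n₁ = (1 + 1/k)·((z_{α/2} + z_β)/d)² = 1.400 × (2.487/0.86)².
n₁ = 1.400 × 8.36 = 11.7.
Round up: n₁ = 12, giving n₂ = 2.5 × 12 = 30.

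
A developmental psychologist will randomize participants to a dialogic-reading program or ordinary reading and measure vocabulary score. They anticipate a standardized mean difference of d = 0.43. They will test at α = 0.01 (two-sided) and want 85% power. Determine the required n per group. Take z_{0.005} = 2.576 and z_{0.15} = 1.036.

For two independent groups with equal n: n = 2·((z_{α/2} + z_β) / d)².
z_{α/2} + z_β = 2.576 + 1.036 = 3.612.
n = 2 × (3.612 / 0.43)² = 2 × 8.400² = 2 × 70.56 = 141.1.
Round up to the next whole participant.

n = 142 per group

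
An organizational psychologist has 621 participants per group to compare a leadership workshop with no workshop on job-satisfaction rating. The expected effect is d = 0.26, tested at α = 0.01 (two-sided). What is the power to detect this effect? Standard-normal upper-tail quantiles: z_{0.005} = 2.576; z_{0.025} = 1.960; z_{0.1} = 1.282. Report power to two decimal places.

power ≈ 0.98

For two equal groups, power = Φ(d·√(n/2) − z_{α/2}).
d·√(n/2) = 0.26 × √(621/2) = 0.26 × 17.621 = 4.581.
z_β = 4.581 − 2.576 = 2.005.
Power = Φ(2.005) = 0.978.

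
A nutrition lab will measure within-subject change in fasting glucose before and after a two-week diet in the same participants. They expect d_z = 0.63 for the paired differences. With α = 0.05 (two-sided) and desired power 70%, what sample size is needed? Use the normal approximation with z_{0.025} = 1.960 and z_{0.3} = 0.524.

n = 16 pairs

For a paired (one-sample on differences) test: n = ((z_{α/2} + z_β) / d)².
z_{α/2} + z_β = 1.960 + 0.524 = 2.484.
n = (2.484 / 0.63)² = 3.943² = 15.55.
Round up.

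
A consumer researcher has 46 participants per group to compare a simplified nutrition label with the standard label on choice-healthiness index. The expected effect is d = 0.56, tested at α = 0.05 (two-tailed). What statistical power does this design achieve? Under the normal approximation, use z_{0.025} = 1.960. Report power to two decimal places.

power ≈ 0.77

For two equal groups, power = Φ(d·√(n/2) − z_{α/2}).
d·√(n/2) = 0.56 × √(46/2) = 0.56 × 4.796 = 2.686.
z_β = 2.686 − 1.960 = 0.726.
Power = Φ(0.726) = 0.766.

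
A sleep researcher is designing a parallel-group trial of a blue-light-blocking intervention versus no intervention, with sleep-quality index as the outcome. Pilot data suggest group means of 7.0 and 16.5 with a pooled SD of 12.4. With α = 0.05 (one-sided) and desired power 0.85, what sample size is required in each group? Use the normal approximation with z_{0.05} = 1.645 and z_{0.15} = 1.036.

Cohen's d = |M₁ − M₂| / SD_pooled = |7.0 − 16.5| / 12.4 = 9.5 / 12.4 = 0.766.
For two independent groups with equal n: n = 2·((z_{α} + z_β) / d)².
z_{α} + z_β = 1.645 + 1.036 = 2.681.
n = 2 × (2.681 / 0.766)² = 2 × 3.500² = 2 × 12.25 = 24.5.
Round up to the next whole participant.

n = 25 per group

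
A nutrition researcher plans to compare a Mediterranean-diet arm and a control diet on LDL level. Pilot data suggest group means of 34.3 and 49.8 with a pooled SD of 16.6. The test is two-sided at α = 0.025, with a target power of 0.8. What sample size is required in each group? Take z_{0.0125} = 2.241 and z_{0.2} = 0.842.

n = 22 per group

Cohen's d = |M₁ − M₂| / SD_pooled = |34.3 − 49.8| / 16.6 = 15.5 / 16.6 = 0.934.
For two independent groups with equal n: n = 2·((z_{α/2} + z_β) / d)².
z_{α/2} + z_β = 2.241 + 0.842 = 3.083.
n = 2 × (3.083 / 0.934)² = 2 × 3.301² = 2 × 10.90 = 21.8.
Round up to the next whole participant.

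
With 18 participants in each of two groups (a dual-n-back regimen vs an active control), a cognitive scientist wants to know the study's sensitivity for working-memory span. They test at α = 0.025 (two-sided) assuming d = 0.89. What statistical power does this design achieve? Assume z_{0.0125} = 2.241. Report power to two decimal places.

For two equal groups, power = Φ(d·√(n/2) − z_{α/2}).
d·√(n/2) = 0.89 × √(18/2) = 0.89 × 3.000 = 2.670.
z_β = 2.670 − 2.241 = 0.429.
Power = Φ(0.429) = 0.666.

power ≈ 0.67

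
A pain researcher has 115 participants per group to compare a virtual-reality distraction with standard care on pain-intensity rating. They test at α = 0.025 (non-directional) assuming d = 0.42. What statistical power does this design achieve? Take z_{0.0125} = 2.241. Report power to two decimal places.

power ≈ 0.83

For two equal groups, power = Φ(d·√(n/2) − z_{α/2}).
d·√(n/2) = 0.42 × √(115/2) = 0.42 × 7.583 = 3.185.
z_β = 3.185 − 2.241 = 0.944.
Power = Φ(0.944) = 0.827.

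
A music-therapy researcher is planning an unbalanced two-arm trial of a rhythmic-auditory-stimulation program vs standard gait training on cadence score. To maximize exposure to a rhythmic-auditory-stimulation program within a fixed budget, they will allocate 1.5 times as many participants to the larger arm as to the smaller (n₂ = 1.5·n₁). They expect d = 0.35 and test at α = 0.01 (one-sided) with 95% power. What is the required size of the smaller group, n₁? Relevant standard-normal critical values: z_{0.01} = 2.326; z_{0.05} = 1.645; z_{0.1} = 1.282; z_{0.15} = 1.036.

n₁ = 215

With allocation ratio k = n₂/n₁ = 1.5, Var(x̄₁−x̄₂) = σ²(1/n₁ + 1/(k·n₁)) = σ²·(k+1)/(k·n₁).
So n₁ = (1 + 1/k)·((z_{α} + z_β)/d)² = 1.667 × (3.971/0.35)².
n₁ = 1.667 × 128.73 = 214.5.
Round up: n₁ = 215, giving n₂ = ⌈1.5 × 215⌉ = ⌈322.5⌉ = 323.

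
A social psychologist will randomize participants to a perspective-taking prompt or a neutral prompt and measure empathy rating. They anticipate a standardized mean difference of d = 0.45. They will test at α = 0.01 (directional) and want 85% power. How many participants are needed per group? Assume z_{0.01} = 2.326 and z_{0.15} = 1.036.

n = 112 per group

For two independent groups with equal n: n = 2·((z_{α} + z_β) / d)².
z_{α} + z_β = 2.326 + 1.036 = 3.362.
n = 2 × (3.362 / 0.45)² = 2 × 7.471² = 2 × 55.82 = 111.6.
Round up to the next whole participant.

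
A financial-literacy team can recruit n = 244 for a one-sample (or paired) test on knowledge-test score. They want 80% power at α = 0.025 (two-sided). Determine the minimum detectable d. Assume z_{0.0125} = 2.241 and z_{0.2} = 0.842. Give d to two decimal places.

d_min ≈ 0.20

For a single sample (or paired design) of n = 244: d_min = (z_{α/2} + z_β)/√n.
z-sum = 2.241 + 0.842 = 3.083.
d_min = 3.083 / √244 = 3.083 / 15.620 = 0.197.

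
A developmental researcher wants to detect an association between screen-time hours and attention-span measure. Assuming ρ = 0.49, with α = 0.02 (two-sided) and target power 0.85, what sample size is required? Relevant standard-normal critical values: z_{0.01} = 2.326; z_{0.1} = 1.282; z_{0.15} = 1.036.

n = 43

Fisher's z: C = ½·ln((1+r)/(1−r)) = ½·ln(2.9216) = 0.5361.
n = ((z_{α/2} + z_β)/C)² + 3.
(2.326 + 1.036) / 0.5361 = 3.362 / 0.5361 = 6.271.
n = 6.271² + 3 = 39.33 + 3 = 42.3.
Round up.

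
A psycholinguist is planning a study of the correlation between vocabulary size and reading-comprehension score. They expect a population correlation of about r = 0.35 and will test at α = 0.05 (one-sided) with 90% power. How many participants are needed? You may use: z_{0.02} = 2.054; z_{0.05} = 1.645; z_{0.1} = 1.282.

Fisher's z: C = ½·ln((1+r)/(1−r)) = ½·ln(2.0769) = 0.3654.
n = ((z_{α} + z_β)/C)² + 3.
(1.645 + 1.282) / 0.3654 = 2.927 / 0.3654 = 8.010.
n = 8.010² + 3 = 64.17 + 3 = 67.2.
Round up.

n = 68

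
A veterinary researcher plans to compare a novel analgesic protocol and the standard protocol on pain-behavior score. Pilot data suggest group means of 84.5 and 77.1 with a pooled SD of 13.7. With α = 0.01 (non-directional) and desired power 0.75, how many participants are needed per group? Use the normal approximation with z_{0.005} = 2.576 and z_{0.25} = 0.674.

n = 73 per group

Cohen's d = |M₁ − M₂| / SD_pooled = |84.5 − 77.1| / 13.7 = 7.4 / 13.7 = 0.540.
For two independent groups with equal n: n = 2·((z_{α/2} + z_β) / d)².
z_{α/2} + z_β = 2.576 + 0.674 = 3.250.
n = 2 × (3.250 / 0.540)² = 2 × 6.019² = 2 × 36.22 = 72.4.
Round up to the next whole participant.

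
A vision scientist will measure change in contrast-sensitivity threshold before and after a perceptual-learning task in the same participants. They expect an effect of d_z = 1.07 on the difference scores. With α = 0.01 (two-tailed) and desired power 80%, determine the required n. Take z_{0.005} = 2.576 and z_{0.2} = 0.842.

n = 11 pairs

For a paired (one-sample on differences) test: n = ((z_{α/2} + z_β) / d)².
z_{α/2} + z_β = 2.576 + 0.842 = 3.418.
n = (3.418 / 1.07)² = 3.194² = 10.20.
Round up.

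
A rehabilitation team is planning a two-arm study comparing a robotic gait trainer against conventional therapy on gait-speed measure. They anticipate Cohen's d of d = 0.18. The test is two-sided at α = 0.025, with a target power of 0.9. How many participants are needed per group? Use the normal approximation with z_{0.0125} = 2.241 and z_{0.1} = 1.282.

n = 767 per group

For two independent groups with equal n: n = 2·((z_{α/2} + z_β) / d)².
z_{α/2} + z_β = 2.241 + 1.282 = 3.523.
n = 2 × (3.523 / 0.18)² = 2 × 19.572² = 2 × 383.07 = 766.1.
Round up to the next whole participant.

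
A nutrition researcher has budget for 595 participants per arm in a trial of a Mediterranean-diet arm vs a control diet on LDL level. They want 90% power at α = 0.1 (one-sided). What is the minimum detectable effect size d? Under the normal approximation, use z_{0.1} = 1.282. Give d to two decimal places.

For two independent groups of n = 595 each: d_min = (z_{α} + z_β)·√(2/n).
z-sum = 1.282 + 1.282 = 2.564.
d_min = 2.564 × √(2/595) = 2.564 × 0.0580 = 0.149.

d_min ≈ 0.15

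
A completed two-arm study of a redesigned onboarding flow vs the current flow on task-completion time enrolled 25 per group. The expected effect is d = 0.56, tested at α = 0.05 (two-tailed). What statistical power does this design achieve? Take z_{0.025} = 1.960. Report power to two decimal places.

power ≈ 0.51

For two equal groups, power = Φ(d·√(n/2) − z_{α/2}).
d·√(n/2) = 0.56 × √(25/2) = 0.56 × 3.536 = 1.980.
z_β = 1.980 − 1.960 = 0.020.
Power = Φ(0.020) = 0.508.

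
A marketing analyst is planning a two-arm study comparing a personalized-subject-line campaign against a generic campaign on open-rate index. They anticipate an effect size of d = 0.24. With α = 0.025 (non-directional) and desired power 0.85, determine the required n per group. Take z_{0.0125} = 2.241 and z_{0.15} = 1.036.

For two independent groups with equal n: n = 2·((z_{α/2} + z_β) / d)².
z_{α/2} + z_β = 2.241 + 1.036 = 3.277.
n = 2 × (3.277 / 0.24)² = 2 × 13.654² = 2 × 186.44 = 372.9.
Round up to the next whole participant.

n = 373 per group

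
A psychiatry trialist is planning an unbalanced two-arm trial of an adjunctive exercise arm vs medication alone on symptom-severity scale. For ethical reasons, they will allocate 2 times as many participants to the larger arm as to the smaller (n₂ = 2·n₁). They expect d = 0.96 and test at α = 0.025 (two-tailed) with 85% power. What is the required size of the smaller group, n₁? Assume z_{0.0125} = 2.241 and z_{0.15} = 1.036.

With allocation ratio k = n₂/n₁ = 2, Var(x̄₁−x̄₂) = σ²(1/n₁ + 1/(k·n₁)) = σ²·(k+1)/(k·n₁).
So n₁ = (1 + 1/k)·((z_{α/2} + z_β)/d)² = 1.500 × (3.277/0.96)².
n₁ = 1.500 × 11.65 = 17.5.
Round up: n₁ = 18, giving n₂ = 2 × 18 = 36.

n₁ = 18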